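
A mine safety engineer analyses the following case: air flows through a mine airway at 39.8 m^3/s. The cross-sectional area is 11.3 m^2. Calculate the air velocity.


3.5221 m/s

Velocity = flow rate / cross-sectional area
= 39.8 / 11.3
= 3.5221 m/s


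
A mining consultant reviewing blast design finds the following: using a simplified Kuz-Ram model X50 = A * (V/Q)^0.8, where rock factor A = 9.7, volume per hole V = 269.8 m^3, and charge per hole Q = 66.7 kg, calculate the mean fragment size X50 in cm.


29.6691 cm

Compute V/Q:
V/Q = 269.8 / 66.7 = 4.044977511
Raise to the power 0.8:
(V/Q)^0.8 = 4.044977511^0.8 = 3.058671871
Multiply by A:
X50 = 9.7 * 3.058671871
= 29.6691 cm


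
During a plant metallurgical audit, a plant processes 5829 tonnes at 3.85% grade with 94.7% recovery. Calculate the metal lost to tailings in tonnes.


Total metal in feed:
= 5829 * 3.85 / 100 = 224.4165 tonnes
Metal recovered:
= 224.4165 * 94.7 / 100 = 212.5224255 tonnes
Metal lost to tailings:
= 224.4165 - 212.5224255
= 11.8941 tonnes

11.8941 tonnes


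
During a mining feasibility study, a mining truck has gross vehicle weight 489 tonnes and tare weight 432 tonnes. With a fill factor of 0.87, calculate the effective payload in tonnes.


Maximum payload = gross - tare
= 489 - 432 = 57 tonnes
Effective payload = max payload * fill factor
= 57 * 0.87
= 49.59 tonnes

49.59 tonnes


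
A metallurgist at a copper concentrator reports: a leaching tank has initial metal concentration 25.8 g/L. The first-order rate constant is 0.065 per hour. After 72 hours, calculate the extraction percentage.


99.0721%

Compute the exponent:
-k * t = -0.065 * 72 = -4.68
Remaining concentration:
C = 25.8 * exp(-4.68)
= 25.8 * 0.009279013887
= 0.2393985583 g/L
Extracted = 25.8 - 0.2393985583 = 25.56060144 g/L
Extraction % = 25.56060144 / 25.8 * 100
= 99.0721%


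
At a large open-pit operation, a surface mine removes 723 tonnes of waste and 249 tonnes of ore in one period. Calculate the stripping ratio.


2.9036

Stripping ratio = waste tonnage / ore tonnage
= 723 / 249
= 2.9036


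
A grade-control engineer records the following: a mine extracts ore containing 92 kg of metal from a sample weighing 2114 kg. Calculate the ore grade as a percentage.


4.3519%

Ore grade = (metal mass / ore mass) * 100
= (92 / 2114) * 100
= 0.04351939451 * 100
= 4.3519%


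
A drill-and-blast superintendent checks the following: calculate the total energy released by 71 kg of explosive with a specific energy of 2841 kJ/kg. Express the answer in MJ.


Energy = mass * specific_energy / 1000
= 71 * 2841 / 1000
= 201711 / 1000
= 201.711 MJ

201.711 MJ


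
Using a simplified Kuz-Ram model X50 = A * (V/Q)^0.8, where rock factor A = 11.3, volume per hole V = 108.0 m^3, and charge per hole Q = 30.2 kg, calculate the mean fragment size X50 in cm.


31.3193 cm

Compute V/Q:
V/Q = 108.0 / 30.2 = 3.57615894
Raise to the power 0.8:
(V/Q)^0.8 = 3.57615894^0.8 = 2.771618491
Multiply by A:
X50 = 11.3 * 2.771618491
= 31.3193 cm


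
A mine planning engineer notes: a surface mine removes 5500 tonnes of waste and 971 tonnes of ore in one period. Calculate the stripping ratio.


5.6643

Stripping ratio = waste tonnage / ore tonnage
= 5500 / 971
= 5.6643


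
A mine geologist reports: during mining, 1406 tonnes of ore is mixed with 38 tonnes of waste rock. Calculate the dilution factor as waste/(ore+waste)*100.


Total material = ore + waste
= 1406 + 38 = 1444 tonnes
Dilution = waste / total * 100
= 38 / 1444 * 100
= 0.02631578947 * 100
= 2.6316%

2.6316%


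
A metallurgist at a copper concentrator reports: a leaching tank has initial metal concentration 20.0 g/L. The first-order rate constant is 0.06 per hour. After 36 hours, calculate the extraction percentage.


Compute the exponent:
-k * t = -0.06 * 36 = -2.16
Remaining concentration:
C = 20.0 * exp(-2.16)
= 20.0 * 0.115325121
= 2.306502421 g/L
Extracted = 20.0 - 2.306502421 = 17.69349758 g/L
Extraction % = 17.69349758 / 20.0 * 100
= 88.4675%

88.4675%


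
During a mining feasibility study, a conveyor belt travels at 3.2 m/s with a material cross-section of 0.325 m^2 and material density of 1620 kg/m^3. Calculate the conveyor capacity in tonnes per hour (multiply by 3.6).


Volumetric flow = speed * area
= 3.2 * 0.325 = 1.04 m^3/s
Mass flow = volumetric * density
= 1.04 * 1620 = 1684.8 kg/s
Convert to t/h: multiply by 3.6
Capacity = 1684.8 * 3.6
= 6065.28 t/h

6065.28 t/h


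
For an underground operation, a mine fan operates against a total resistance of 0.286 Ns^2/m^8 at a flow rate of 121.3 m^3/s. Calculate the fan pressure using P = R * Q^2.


Compute Q^2:
Q^2 = 121.3^2 = 14713.69
Compute pressure:
P = R * Q^2 = 0.286 * 14713.69
= 4208.1153 Pa

4208.1153 Pa


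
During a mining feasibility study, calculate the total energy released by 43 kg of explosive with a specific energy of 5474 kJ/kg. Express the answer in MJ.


235.382 MJ

Energy = mass * specific_energy / 1000
= 43 * 5474 / 1000
= 235382 / 1000
= 235.382 MJ


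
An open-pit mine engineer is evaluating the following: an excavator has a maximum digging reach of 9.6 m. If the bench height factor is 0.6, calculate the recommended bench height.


5.76 m

Bench height = reach * factor
= 9.6 * 0.6
= 5.76 m


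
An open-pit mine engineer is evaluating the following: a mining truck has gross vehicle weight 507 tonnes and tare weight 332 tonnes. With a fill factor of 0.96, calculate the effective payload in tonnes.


Maximum payload = gross - tare
= 507 - 332 = 175 tonnes
Effective payload = max payload * fill factor
= 175 * 0.96
= 168.0 tonnes

168.0 tonnes


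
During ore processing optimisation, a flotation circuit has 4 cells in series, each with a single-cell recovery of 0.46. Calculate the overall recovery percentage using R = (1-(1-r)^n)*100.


Complement of single-cell recovery:
1 - r = 1 - 0.46 = 0.54
Raise to power n:
(1 - r)^4 = 0.54^4 = 0.08503056
Overall recovery:
R = (1 - 0.08503056) * 100
= 91.4969%

91.4969%


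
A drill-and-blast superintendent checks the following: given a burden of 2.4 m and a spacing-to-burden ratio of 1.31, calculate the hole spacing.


3.144 m

Spacing = burden * ratio
= 2.4 * 1.31
= 3.144 m


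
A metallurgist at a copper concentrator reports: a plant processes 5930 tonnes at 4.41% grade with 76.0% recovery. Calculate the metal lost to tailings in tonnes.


62.7631 tonnes

Total metal in feed:
= 5930 * 4.41 / 100 = 261.513 tonnes
Metal recovered:
= 261.513 * 76.0 / 100 = 198.74988 tonnes
Metal lost to tailings:
= 261.513 - 198.74988
= 62.7631 tonnes


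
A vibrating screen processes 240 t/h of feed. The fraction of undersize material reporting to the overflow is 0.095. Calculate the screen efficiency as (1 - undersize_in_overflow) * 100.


90.5%

Screen efficiency = (1 - fraction of undersize in overflow) * 100
= (1 - 0.095) * 100
= 0.905 * 100
= 90.5%


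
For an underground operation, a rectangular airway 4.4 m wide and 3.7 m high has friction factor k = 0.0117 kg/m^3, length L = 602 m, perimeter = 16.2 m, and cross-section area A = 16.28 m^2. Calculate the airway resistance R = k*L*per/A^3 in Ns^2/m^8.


0.0264 Ns^2/m^8

Compute the numerator:
k * L * per = 0.0117 * 602 * 16.2
= 114.10308
Compute the denominator:
A^3 = 16.28^3 = 4314.825152
Resistance:
R = 114.10308 / 4314.825152
= 0.0264 Ns^2/m^8


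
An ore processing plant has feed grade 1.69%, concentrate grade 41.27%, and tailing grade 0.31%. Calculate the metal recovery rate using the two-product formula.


Using the two-product formula:
R = 100 * c * (f - t) / (f * (c - t))
Numerator = 100 * 41.27 * (1.69 - 0.31)
= 100 * 41.27 * 1.38
= 5695.26
Denominator = 1.69 * (41.27 - 0.31)
= 1.69 * 40.96
= 69.2224
R = 5695.26 / 69.2224
= 82.2748%

82.2748%


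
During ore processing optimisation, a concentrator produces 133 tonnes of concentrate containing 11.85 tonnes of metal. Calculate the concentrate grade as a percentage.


8.9098%

Grade = (metal in concentrate / concentrate mass) * 100
= (11.85 / 133) * 100
= 0.08909774436 * 100
= 8.9098%


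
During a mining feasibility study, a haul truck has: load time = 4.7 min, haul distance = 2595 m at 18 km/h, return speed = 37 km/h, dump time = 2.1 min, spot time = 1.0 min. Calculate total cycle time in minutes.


Convert haul speed to m/min: 18 * 1000/60 = 300 m/min
Haul time = 2595 / 300 = 8.65 min
Convert return speed to m/min: 37 * 1000/60 = 616.6666667 m/min
Return time = 2595 / 616.6666667 = 4.208108108 min
Total cycle time:
= 4.7 + 8.65 + 2.1 + 4.208108108 + 1.0
= 20.6581 min

20.6581 min


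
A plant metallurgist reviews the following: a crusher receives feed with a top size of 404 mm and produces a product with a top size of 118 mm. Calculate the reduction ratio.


3.4237

Reduction ratio = feed size / product size
= 404 / 118
= 3.4237


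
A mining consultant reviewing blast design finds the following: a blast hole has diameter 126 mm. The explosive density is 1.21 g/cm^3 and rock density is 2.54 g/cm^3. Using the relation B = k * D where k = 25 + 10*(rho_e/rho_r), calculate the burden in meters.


First, compute k:
rho_e / rho_r = 1.21 / 2.54 = 0.4763779528
k = 25 + 10 * 0.4763779528 = 29.76377953
Then, compute burden:
B = k * D / 1000 = 29.76377953 * 126 / 1000
= 3750.23622 / 1000
= 3.7502 m

3.7502 m


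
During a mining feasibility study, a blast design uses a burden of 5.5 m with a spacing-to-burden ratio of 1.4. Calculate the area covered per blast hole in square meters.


42.35 m^2

First, find the spacing:
Spacing = burden * ratio = 5.5 * 1.4
= 7.7 m
Then, calculate the area:
Area = burden * spacing = 5.5 * 7.7
= 42.35 m^2


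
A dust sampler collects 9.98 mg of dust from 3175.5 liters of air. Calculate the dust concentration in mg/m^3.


Convert liters to m^3: 1 m^3 = 1000 L
Concentration = mass / volume * 1000
= 9.98 / 3175.5 * 1000
= 0.003142812156 * 1000
= 3.1428 mg/m^3

3.1428 mg/m^3


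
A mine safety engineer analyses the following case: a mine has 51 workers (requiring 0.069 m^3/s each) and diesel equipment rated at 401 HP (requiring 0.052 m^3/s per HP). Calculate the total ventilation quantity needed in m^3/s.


Airflow for workers:
Q_people = 51 * 0.069 = 3.519 m^3/s
Airflow for diesel equipment:
Q_diesel = 401 * 0.052 = 20.852 m^3/s
Total ventilation:
Q_total = 3.519 + 20.852
= 24.371 m^3/s

24.371 m^3/s


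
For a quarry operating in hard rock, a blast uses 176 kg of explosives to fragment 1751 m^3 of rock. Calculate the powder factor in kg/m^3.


Powder factor = explosive mass / rock volume
= 176 / 1751
= 0.1005 kg/m^3

0.1005 kg/m^3


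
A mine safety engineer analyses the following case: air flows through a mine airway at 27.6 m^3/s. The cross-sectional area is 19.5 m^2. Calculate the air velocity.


Velocity = flow rate / cross-sectional area
= 27.6 / 19.5
= 1.4154 m/s

1.4154 m/s


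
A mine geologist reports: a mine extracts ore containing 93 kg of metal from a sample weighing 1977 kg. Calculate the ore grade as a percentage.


Ore grade = (metal mass / ore mass) * 100
= (93 / 1977) * 100
= 0.04704097117 * 100
= 4.7041%

4.7041%


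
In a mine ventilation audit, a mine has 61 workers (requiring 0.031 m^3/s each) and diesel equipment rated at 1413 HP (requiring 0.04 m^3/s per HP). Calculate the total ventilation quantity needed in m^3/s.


58.411 m^3/s

Airflow for workers:
Q_people = 61 * 0.031 = 1.891 m^3/s
Airflow for diesel equipment:
Q_diesel = 1413 * 0.04 = 56.52 m^3/s
Total ventilation:
Q_total = 1.891 + 56.52
= 58.411 m^3/s


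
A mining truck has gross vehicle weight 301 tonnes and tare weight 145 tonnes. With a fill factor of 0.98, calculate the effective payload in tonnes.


Maximum payload = gross - tare
= 301 - 145 = 156 tonnes
Effective payload = max payload * fill factor
= 156 * 0.98
= 152.88 tonnes

152.88 tonnes


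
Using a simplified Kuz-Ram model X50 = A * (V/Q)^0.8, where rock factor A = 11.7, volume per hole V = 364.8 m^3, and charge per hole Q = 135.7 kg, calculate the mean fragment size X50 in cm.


Compute V/Q:
V/Q = 364.8 / 135.7 = 2.688282977
Raise to the power 0.8:
(V/Q)^0.8 = 2.688282977^0.8 = 2.205870362
Multiply by A:
X50 = 11.7 * 2.205870362
= 25.8087 cm

25.8087 cm


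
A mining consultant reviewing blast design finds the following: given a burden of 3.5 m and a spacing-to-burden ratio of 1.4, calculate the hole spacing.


Spacing = burden * ratio
= 3.5 * 1.4
= 4.9 m

4.9 m


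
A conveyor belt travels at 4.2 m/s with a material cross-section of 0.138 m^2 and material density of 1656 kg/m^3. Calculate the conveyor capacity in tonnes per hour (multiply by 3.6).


3455.3434 t/h

Volumetric flow = speed * area
= 4.2 * 0.138 = 0.5796 m^3/s
Mass flow = volumetric * density
= 0.5796 * 1656 = 959.8176 kg/s
Convert to t/h: multiply by 3.6
Capacity = 959.8176 * 3.6
= 3455.3434 t/h


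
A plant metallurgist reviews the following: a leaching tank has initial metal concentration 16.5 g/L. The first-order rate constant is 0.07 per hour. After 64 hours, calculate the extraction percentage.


98.8667%

Compute the exponent:
-k * t = -0.07 * 64 = -4.48
Remaining concentration:
C = 16.5 * exp(-4.48)
= 16.5 * 0.01133341315
= 0.1870013171 g/L
Extracted = 16.5 - 0.1870013171 = 16.31299868 g/L
Extraction % = 16.31299868 / 16.5 * 100
= 98.8667%


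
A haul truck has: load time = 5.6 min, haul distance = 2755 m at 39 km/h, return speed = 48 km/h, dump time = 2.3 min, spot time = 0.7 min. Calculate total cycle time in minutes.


Convert haul speed to m/min: 39 * 1000/60 = 650 m/min
Haul time = 2755 / 650 = 4.238461538 min
Convert return speed to m/min: 48 * 1000/60 = 800 m/min
Return time = 2755 / 800 = 3.44375 min
Total cycle time:
= 5.6 + 4.238461538 + 2.3 + 3.44375 + 0.7
= 16.2822 min

16.2822 min


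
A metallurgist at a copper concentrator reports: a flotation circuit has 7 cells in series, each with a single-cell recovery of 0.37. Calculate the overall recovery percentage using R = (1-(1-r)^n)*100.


Complement of single-cell recovery:
1 - r = 1 - 0.37 = 0.63
Raise to power n:
(1 - r)^7 = 0.63^7 = 0.03938980639
Overall recovery:
R = (1 - 0.03938980639) * 100
= 96.061%

96.061%


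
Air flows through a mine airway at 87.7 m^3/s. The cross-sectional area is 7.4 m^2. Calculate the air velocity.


Velocity = flow rate / cross-sectional area
= 87.7 / 7.4
= 11.8514 m/s

11.8514 m/s


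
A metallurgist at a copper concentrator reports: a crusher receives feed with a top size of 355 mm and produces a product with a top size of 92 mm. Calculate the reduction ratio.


Reduction ratio = feed size / product size
= 355 / 92
= 3.8587

3.8587


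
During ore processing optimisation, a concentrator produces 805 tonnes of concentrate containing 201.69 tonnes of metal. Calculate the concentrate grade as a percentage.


Grade = (metal in concentrate / concentrate mass) * 100
= (201.69 / 805) * 100
= 0.2505465839 * 100
= 25.0547%

25.0547%


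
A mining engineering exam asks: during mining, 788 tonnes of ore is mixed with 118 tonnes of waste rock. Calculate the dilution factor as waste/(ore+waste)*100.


13.0243%

Total material = ore + waste
= 788 + 118 = 906 tonnes
Dilution = waste / total * 100
= 118 / 906 * 100
= 0.1302428256 * 100
= 13.0243%


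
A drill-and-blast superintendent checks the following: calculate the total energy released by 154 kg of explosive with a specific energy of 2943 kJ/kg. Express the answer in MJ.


453.222 MJ

Energy = mass * specific_energy / 1000
= 154 * 2943 / 1000
= 453222 / 1000
= 453.222 MJ


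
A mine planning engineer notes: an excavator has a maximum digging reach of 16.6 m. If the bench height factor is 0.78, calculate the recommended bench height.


Bench height = reach * factor
= 16.6 * 0.78
= 12.948 m

12.948 m


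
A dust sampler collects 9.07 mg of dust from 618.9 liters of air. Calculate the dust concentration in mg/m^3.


14.655 mg/m^3

Convert liters to m^3: 1 m^3 = 1000 L
Concentration = mass / volume * 1000
= 9.07 / 618.9 * 1000
= 0.01465503312 * 1000
= 14.655 mg/m^3


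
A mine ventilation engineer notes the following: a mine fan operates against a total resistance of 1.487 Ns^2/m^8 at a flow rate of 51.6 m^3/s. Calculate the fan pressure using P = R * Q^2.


Compute Q^2:
Q^2 = 51.6^2 = 2662.56
Compute pressure:
P = R * Q^2 = 1.487 * 2662.56
= 3959.2267 Pa

3959.2267 Pa


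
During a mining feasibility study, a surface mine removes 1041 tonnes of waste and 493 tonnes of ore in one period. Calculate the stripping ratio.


Stripping ratio = waste tonnage / ore tonnage
= 1041 / 493
= 2.1116

2.1116


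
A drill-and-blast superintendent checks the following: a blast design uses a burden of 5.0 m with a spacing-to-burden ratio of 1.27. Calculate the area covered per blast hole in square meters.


31.75 m^2

First, find the spacing:
Spacing = burden * ratio = 5.0 * 1.27
= 6.35 m
Then, calculate the area:
Area = burden * spacing = 5.0 * 6.35
= 31.75 m^2


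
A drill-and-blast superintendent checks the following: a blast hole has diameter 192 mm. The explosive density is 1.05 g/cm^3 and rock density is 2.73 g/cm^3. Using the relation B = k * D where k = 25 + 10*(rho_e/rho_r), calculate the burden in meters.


5.5385 m

First, compute k:
rho_e / rho_r = 1.05 / 2.73 = 0.3846153846
k = 25 + 10 * 0.3846153846 = 28.84615385
Then, compute burden:
B = k * D / 1000 = 28.84615385 * 192 / 1000
= 5538.461538 / 1000
= 5.5385 m


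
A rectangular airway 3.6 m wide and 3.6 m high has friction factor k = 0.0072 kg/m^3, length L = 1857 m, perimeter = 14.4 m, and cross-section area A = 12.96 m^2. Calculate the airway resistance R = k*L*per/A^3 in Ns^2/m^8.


0.0884 Ns^2/m^8

Compute the numerator:
k * L * per = 0.0072 * 1857 * 14.4
= 192.53376
Compute the denominator:
A^3 = 12.96^3 = 2176.782336
Resistance:
R = 192.53376 / 2176.782336
= 0.0884 Ns^2/m^8


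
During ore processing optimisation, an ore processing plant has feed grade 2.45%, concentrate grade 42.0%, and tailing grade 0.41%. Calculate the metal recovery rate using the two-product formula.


Using the two-product formula:
R = 100 * c * (f - t) / (f * (c - t))
Numerator = 100 * 42.0 * (2.45 - 0.41)
= 100 * 42.0 * 2.04
= 8568.0
Denominator = 2.45 * (42.0 - 0.41)
= 2.45 * 41.59
= 101.8955
R = 8568.0 / 101.8955
= 84.0861%

84.0861%


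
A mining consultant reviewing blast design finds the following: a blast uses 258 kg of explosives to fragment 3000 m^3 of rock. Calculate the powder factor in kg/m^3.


Powder factor = explosive mass / rock volume
= 258 / 3000
= 0.086 kg/m^3

0.086 kg/m^3


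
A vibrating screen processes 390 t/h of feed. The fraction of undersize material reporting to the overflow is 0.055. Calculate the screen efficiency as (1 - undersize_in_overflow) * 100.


94.5%

Screen efficiency = (1 - fraction of undersize in overflow) * 100
= (1 - 0.055) * 100
= 0.945 * 100
= 94.5%


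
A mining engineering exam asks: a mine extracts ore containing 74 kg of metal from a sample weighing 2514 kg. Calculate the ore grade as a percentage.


Ore grade = (metal mass / ore mass) * 100
= (74 / 2514) * 100
= 0.02943516309 * 100
= 2.9435%

2.9435%


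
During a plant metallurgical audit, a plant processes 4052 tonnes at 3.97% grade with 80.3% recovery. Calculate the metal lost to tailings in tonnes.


Total metal in feed:
= 4052 * 3.97 / 100 = 160.8644 tonnes
Metal recovered:
= 160.8644 * 80.3 / 100 = 129.1741132 tonnes
Metal lost to tailings:
= 160.8644 - 129.1741132
= 31.6903 tonnes

31.6903 tonnes


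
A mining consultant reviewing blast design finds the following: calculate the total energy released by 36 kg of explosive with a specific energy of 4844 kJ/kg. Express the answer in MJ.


174.384 MJ

Energy = mass * specific_energy / 1000
= 36 * 4844 / 1000
= 174384 / 1000
= 174.384 MJ


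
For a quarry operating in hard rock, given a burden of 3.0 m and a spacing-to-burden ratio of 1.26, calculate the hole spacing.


Spacing = burden * ratio
= 3.0 * 1.26
= 3.78 m

3.78 m


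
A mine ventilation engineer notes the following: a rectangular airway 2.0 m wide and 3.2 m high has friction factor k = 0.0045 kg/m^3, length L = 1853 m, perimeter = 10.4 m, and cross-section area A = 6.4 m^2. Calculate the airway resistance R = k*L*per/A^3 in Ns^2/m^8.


0.3308 Ns^2/m^8

Compute the numerator:
k * L * per = 0.0045 * 1853 * 10.4
= 86.7204
Compute the denominator:
A^3 = 6.4^3 = 262.144
Resistance:
R = 86.7204 / 262.144
= 0.3308 Ns^2/m^8


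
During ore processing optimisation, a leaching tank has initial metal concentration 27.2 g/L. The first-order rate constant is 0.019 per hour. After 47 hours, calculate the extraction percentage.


Compute the exponent:
-k * t = -0.019 * 47 = -0.893
Remaining concentration:
C = 27.2 * exp(-0.893)
= 27.2 * 0.4094256316
= 11.13637718 g/L
Extracted = 27.2 - 11.13637718 = 16.06362282 g/L
Extraction % = 16.06362282 / 27.2 * 100
= 59.0574%

59.0574%


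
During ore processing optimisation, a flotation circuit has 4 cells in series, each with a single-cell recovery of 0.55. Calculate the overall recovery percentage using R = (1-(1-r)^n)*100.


Complement of single-cell recovery:
1 - r = 1 - 0.55 = 0.45
Raise to power n:
(1 - r)^4 = 0.45^4 = 0.04100625
Overall recovery:
R = (1 - 0.04100625) * 100
= 95.8994%

95.8994%


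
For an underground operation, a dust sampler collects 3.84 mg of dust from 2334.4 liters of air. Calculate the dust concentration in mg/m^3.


1.645 mg/m^3

Convert liters to m^3: 1 m^3 = 1000 L
Concentration = mass / volume * 1000
= 3.84 / 2334.4 * 1000
= 0.001644962303 * 1000
= 1.645 mg/m^3


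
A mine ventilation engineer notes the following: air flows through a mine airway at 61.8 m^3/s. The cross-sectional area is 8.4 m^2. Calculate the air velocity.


7.3571 m/s

Velocity = flow rate / cross-sectional area
= 61.8 / 8.4
= 7.3571 m/s


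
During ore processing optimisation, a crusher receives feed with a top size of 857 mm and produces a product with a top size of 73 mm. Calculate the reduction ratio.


11.7397

Reduction ratio = feed size / product size
= 857 / 73
= 11.7397


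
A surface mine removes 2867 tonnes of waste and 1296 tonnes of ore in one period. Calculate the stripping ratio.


2.2122

Stripping ratio = waste tonnage / ore tonnage
= 2867 / 1296
= 2.2122


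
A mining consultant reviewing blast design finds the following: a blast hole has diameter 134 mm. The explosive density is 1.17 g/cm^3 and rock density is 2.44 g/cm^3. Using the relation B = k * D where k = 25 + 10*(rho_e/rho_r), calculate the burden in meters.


3.9925 m

First, compute k:
rho_e / rho_r = 1.17 / 2.44 = 0.4795081967
k = 25 + 10 * 0.4795081967 = 29.79508197
Then, compute burden:
B = k * D / 1000 = 29.79508197 * 134 / 1000
= 3992.540984 / 1000
= 3.9925 m


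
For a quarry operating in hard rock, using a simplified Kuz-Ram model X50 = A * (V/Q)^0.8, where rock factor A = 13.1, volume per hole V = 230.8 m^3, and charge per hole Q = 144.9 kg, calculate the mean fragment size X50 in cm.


Compute V/Q:
V/Q = 230.8 / 144.9 = 1.592822636
Raise to the power 0.8:
(V/Q)^0.8 = 1.592822636^0.8 = 1.451222273
Multiply by A:
X50 = 13.1 * 1.451222273
= 19.011 cm

19.011 cm


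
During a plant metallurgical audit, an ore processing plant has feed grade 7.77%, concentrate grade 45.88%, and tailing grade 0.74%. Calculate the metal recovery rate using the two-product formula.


91.9594%

Using the two-product formula:
R = 100 * c * (f - t) / (f * (c - t))
Numerator = 100 * 45.88 * (7.77 - 0.74)
= 100 * 45.88 * 7.03
= 32253.64
Denominator = 7.77 * (45.88 - 0.74)
= 7.77 * 45.14
= 350.7378
R = 32253.64 / 350.7378
= 91.9594%


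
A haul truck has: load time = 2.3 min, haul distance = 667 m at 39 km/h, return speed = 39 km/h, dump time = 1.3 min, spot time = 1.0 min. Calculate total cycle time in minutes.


6.6523 min

Convert haul speed to m/min: 39 * 1000/60 = 650 m/min
Haul time = 667 / 650 = 1.026153846 min
Convert return speed to m/min: 39 * 1000/60 = 650 m/min
Return time = 667 / 650 = 1.026153846 min
Total cycle time:
= 2.3 + 1.026153846 + 1.3 + 1.026153846 + 1.0
= 6.6523 min


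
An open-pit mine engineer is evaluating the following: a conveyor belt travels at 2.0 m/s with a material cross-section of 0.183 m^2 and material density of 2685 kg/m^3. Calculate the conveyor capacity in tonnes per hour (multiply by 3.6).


Volumetric flow = speed * area
= 2.0 * 0.183 = 0.366 m^3/s
Mass flow = volumetric * density
= 0.366 * 2685 = 982.71 kg/s
Convert to t/h: multiply by 3.6
Capacity = 982.71 * 3.6
= 3537.756 t/h

3537.756 t/h


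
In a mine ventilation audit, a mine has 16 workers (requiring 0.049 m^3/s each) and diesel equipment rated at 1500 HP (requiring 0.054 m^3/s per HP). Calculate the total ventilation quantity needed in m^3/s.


81.784 m^3/s

Airflow for workers:
Q_people = 16 * 0.049 = 0.784 m^3/s
Airflow for diesel equipment:
Q_diesel = 1500 * 0.054 = 81.0 m^3/s
Total ventilation:
Q_total = 0.784 + 81.0
= 81.784 m^3/s


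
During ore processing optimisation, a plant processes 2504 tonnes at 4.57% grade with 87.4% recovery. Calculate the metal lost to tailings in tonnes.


14.4185 tonnes

Total metal in feed:
= 2504 * 4.57 / 100 = 114.4328 tonnes
Metal recovered:
= 114.4328 * 87.4 / 100 = 100.0142672 tonnes
Metal lost to tailings:
= 114.4328 - 100.0142672
= 14.4185 tonnes


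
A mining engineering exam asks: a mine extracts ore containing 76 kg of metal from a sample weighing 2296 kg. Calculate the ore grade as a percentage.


Ore grade = (metal mass / ore mass) * 100
= (76 / 2296) * 100
= 0.0331010453 * 100
= 3.3101%

3.3101%


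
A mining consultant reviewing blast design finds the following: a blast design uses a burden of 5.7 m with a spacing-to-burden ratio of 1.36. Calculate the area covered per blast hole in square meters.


44.1864 m^2

First, find the spacing:
Spacing = burden * ratio = 5.7 * 1.36
= 7.752 m
Then, calculate the area:
Area = burden * spacing = 5.7 * 7.752
= 44.1864 m^2


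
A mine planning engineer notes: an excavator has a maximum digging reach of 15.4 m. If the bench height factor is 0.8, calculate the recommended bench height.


12.32 m

Bench height = reach * factor
= 15.4 * 0.8
= 12.32 m


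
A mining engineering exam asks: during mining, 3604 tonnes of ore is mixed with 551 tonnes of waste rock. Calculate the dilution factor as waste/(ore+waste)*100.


Total material = ore + waste
= 3604 + 551 = 4155 tonnes
Dilution = waste / total * 100
= 551 / 4155 * 100
= 0.1326113117 * 100
= 13.2611%

13.2611%


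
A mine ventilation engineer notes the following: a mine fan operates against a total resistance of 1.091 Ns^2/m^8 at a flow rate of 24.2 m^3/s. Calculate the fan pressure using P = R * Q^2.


Compute Q^2:
Q^2 = 24.2^2 = 585.64
Compute pressure:
P = R * Q^2 = 1.091 * 585.64
= 638.9332 Pa

638.9332 Pa


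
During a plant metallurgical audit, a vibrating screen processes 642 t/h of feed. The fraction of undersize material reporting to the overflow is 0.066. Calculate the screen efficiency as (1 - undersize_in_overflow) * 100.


93.4%

Screen efficiency = (1 - fraction of undersize in overflow) * 100
= (1 - 0.066) * 100
= 0.934 * 100
= 93.4%


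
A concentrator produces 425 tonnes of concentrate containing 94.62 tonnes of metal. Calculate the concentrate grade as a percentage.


Grade = (metal in concentrate / concentrate mass) * 100
= (94.62 / 425) * 100
= 0.2226352941 * 100
= 22.2635%

22.2635%


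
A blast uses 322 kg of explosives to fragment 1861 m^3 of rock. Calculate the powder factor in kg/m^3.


Powder factor = explosive mass / rock volume
= 322 / 1861
= 0.173 kg/m^3

0.173 kg/m^3


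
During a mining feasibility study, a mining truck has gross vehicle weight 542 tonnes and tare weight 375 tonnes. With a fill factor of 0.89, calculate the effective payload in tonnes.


148.63 tonnes

Maximum payload = gross - tare
= 542 - 375 = 167 tonnes
Effective payload = max payload * fill factor
= 167 * 0.89
= 148.63 tonnes


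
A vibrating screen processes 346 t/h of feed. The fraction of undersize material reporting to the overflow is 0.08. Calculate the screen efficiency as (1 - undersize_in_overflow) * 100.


92.0%

Screen efficiency = (1 - fraction of undersize in overflow) * 100
= (1 - 0.08) * 100
= 0.92 * 100
= 92.0%


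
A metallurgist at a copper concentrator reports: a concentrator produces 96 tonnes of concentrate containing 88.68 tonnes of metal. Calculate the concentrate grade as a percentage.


Grade = (metal in concentrate / concentrate mass) * 100
= (88.68 / 96) * 100
= 0.92375 * 100
= 92.375%

92.375%


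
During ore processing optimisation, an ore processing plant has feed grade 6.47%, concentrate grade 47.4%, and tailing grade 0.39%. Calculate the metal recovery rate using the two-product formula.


Using the two-product formula:
R = 100 * c * (f - t) / (f * (c - t))
Numerator = 100 * 47.4 * (6.47 - 0.39)
= 100 * 47.4 * 6.08
= 28819.2
Denominator = 6.47 * (47.4 - 0.39)
= 6.47 * 47.01
= 304.1547
R = 28819.2 / 304.1547
= 94.7518%

94.7518%


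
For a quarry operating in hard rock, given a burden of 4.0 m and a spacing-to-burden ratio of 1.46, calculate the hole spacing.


5.84 m

Spacing = burden * ratio
= 4.0 * 1.46
= 5.84 m


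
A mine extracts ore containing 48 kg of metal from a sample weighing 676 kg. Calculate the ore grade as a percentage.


7.1006%

Ore grade = (metal mass / ore mass) * 100
= (48 / 676) * 100
= 0.07100591716 * 100
= 7.1006%


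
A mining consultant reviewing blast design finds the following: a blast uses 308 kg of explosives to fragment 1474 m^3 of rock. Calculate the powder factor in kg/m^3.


Powder factor = explosive mass / rock volume
= 308 / 1474
= 0.209 kg/m^3

0.209 kg/m^3


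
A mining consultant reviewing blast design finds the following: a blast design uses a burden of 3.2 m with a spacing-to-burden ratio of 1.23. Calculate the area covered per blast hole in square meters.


12.5952 m^2

First, find the spacing:
Spacing = burden * ratio = 3.2 * 1.23
= 3.936 m
Then, calculate the area:
Area = burden * spacing = 3.2 * 3.936
= 12.5952 m^2


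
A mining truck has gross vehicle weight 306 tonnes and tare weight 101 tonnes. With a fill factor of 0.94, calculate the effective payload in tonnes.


192.7 tonnes

Maximum payload = gross - tare
= 306 - 101 = 205 tonnes
Effective payload = max payload * fill factor
= 205 * 0.94
= 192.7 tonnes


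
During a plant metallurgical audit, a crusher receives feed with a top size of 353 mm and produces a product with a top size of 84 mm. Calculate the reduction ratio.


4.2024

Reduction ratio = feed size / product size
= 353 / 84
= 4.2024


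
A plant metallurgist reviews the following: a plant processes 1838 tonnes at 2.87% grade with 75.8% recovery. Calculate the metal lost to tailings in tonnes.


Total metal in feed:
= 1838 * 2.87 / 100 = 52.7506 tonnes
Metal recovered:
= 52.7506 * 75.8 / 100 = 39.9849548 tonnes
Metal lost to tailings:
= 52.7506 - 39.9849548
= 12.7656 tonnes

12.7656 tonnes


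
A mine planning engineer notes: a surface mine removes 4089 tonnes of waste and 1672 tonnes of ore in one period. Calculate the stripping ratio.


Stripping ratio = waste tonnage / ore tonnage
= 4089 / 1672
= 2.4456

2.4456


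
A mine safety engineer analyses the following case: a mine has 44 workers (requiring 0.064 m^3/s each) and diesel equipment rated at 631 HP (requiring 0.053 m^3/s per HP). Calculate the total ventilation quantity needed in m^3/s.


36.259 m^3/s

Airflow for workers:
Q_people = 44 * 0.064 = 2.816 m^3/s
Airflow for diesel equipment:
Q_diesel = 631 * 0.053 = 33.443 m^3/s
Total ventilation:
Q_total = 2.816 + 33.443
= 36.259 m^3/s


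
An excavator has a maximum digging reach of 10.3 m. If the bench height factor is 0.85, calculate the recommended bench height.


Bench height = reach * factor
= 10.3 * 0.85
= 8.755 m

8.755 m


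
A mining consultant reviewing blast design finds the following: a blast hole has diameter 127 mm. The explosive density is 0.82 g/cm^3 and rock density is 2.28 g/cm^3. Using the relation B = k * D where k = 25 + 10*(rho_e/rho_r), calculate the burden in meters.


First, compute k:
rho_e / rho_r = 0.82 / 2.28 = 0.3596491228
k = 25 + 10 * 0.3596491228 = 28.59649123
Then, compute burden:
B = k * D / 1000 = 28.59649123 * 127 / 1000
= 3631.754386 / 1000
= 3.6318 m

3.6318 m


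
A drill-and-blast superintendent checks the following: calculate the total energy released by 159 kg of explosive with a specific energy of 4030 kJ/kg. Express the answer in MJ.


Energy = mass * specific_energy / 1000
= 159 * 4030 / 1000
= 640770 / 1000
= 640.77 MJ

640.77 MJ


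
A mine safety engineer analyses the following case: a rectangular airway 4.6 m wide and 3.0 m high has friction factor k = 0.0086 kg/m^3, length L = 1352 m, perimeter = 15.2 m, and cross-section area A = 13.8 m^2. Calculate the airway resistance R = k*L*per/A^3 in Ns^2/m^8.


0.0672 Ns^2/m^8

Compute the numerator:
k * L * per = 0.0086 * 1352 * 15.2
= 176.73344
Compute the denominator:
A^3 = 13.8^3 = 2628.072
Resistance:
R = 176.73344 / 2628.072
= 0.0672 Ns^2/m^8


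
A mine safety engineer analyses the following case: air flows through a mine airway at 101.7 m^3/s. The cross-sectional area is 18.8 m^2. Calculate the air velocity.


Velocity = flow rate / cross-sectional area
= 101.7 / 18.8
= 5.4096 m/s

5.4096 m/s


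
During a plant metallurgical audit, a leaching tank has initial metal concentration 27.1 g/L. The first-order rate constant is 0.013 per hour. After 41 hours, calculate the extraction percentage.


41.3158%

Compute the exponent:
-k * t = -0.013 * 41 = -0.533
Remaining concentration:
C = 27.1 * exp(-0.533)
= 27.1 * 0.5868418008
= 15.9034128 g/L
Extracted = 27.1 - 15.9034128 = 11.1965872 g/L
Extraction % = 11.1965872 / 27.1 * 100
= 41.3158%


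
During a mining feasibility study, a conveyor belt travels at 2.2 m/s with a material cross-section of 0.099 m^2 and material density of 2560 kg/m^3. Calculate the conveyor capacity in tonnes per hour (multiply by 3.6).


2007.2448 t/h

Volumetric flow = speed * area
= 2.2 * 0.099 = 0.2178 m^3/s
Mass flow = volumetric * density
= 0.2178 * 2560 = 557.568 kg/s
Convert to t/h: multiply by 3.6
Capacity = 557.568 * 3.6
= 2007.2448 t/h


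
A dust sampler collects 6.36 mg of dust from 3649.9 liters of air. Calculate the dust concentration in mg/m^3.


Convert liters to m^3: 1 m^3 = 1000 L
Concentration = mass / volume * 1000
= 6.36 / 3649.9 * 1000
= 0.001742513494 * 1000
= 1.7425 mg/m^3

1.7425 mg/m^3


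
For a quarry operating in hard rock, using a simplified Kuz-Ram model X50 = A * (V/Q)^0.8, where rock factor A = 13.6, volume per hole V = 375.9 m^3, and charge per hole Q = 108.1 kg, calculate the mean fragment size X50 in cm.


Compute V/Q:
V/Q = 375.9 / 108.1 = 3.4773358
Raise to the power 0.8:
(V/Q)^0.8 = 3.4773358^0.8 = 2.710174816
Multiply by A:
X50 = 13.6 * 2.710174816
= 36.8584 cm

36.8584 cm


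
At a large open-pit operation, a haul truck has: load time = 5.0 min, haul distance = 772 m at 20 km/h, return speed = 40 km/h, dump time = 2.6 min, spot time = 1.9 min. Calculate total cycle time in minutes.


Convert haul speed to m/min: 20 * 1000/60 = 333.3333333 m/min
Haul time = 772 / 333.3333333 = 2.316 min
Convert return speed to m/min: 40 * 1000/60 = 666.6666667 m/min
Return time = 772 / 666.6666667 = 1.158 min
Total cycle time:
= 5.0 + 2.316 + 2.6 + 1.158 + 1.9
= 12.974 min

12.974 min


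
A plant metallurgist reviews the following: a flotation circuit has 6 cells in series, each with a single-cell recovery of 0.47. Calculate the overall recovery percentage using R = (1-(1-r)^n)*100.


Complement of single-cell recovery:
1 - r = 1 - 0.47 = 0.53
Raise to power n:
(1 - r)^6 = 0.53^6 = 0.02216436113
Overall recovery:
R = (1 - 0.02216436113) * 100
= 97.7836%

97.7836%


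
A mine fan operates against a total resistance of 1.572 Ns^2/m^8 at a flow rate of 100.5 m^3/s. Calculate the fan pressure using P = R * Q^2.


Compute Q^2:
Q^2 = 100.5^2 = 10100.25
Compute pressure:
P = R * Q^2 = 1.572 * 10100.25
= 15877.593 Pa

15877.593 Pa


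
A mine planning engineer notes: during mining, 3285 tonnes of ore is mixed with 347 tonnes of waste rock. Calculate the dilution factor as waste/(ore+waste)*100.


9.554%

Total material = ore + waste
= 3285 + 347 = 3632 tonnes
Dilution = waste / total * 100
= 347 / 3632 * 100
= 0.09553964758 * 100
= 9.554%


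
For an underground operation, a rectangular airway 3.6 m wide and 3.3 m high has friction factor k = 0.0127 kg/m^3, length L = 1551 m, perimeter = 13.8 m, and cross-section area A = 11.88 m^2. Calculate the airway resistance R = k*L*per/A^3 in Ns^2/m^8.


Compute the numerator:
k * L * per = 0.0127 * 1551 * 13.8
= 271.82826
Compute the denominator:
A^3 = 11.88^3 = 1676.676672
Resistance:
R = 271.82826 / 1676.676672
= 0.1621 Ns^2/m^8

0.1621 Ns^2/m^8


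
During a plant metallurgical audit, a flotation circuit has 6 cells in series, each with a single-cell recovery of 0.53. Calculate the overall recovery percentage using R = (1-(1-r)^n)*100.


98.9221%

Complement of single-cell recovery:
1 - r = 1 - 0.53 = 0.47
Raise to power n:
(1 - r)^6 = 0.47^6 = 0.01077921533
Overall recovery:
R = (1 - 0.01077921533) * 100
= 98.9221%


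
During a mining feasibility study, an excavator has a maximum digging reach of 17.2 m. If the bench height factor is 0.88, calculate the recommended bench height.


Bench height = reach * factor
= 17.2 * 0.88
= 15.136 m

15.136 m


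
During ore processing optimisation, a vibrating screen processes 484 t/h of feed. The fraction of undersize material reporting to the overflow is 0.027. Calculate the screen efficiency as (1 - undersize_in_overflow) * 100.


97.3%

Screen efficiency = (1 - fraction of undersize in overflow) * 100
= (1 - 0.027) * 100
= 0.973 * 100
= 97.3%


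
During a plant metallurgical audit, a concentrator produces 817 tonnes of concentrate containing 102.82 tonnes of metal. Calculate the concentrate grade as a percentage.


Grade = (metal in concentrate / concentrate mass) * 100
= (102.82 / 817) * 100
= 0.1258506732 * 100
= 12.5851%

12.5851%


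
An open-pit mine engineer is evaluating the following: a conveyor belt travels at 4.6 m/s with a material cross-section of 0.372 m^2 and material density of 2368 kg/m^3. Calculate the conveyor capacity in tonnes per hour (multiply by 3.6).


Volumetric flow = speed * area
= 4.6 * 0.372 = 1.7112 m^3/s
Mass flow = volumetric * density
= 1.7112 * 2368 = 4052.1216 kg/s
Convert to t/h: multiply by 3.6
Capacity = 4052.1216 * 3.6
= 14587.6378 t/h

14587.6378 t/h


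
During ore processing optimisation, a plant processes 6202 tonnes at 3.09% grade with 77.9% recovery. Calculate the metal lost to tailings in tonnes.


42.3528 tonnes

Total metal in feed:
= 6202 * 3.09 / 100 = 191.6418 tonnes
Metal recovered:
= 191.6418 * 77.9 / 100 = 149.2889622 tonnes
Metal lost to tailings:
= 191.6418 - 149.2889622
= 42.3528 tonnes


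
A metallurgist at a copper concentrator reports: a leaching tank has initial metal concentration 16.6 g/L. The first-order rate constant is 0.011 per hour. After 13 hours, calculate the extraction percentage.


Compute the exponent:
-k * t = -0.011 * 13 = -0.143
Remaining concentration:
C = 16.6 * exp(-0.143)
= 16.6 * 0.8667540689
= 14.38811754 g/L
Extracted = 16.6 - 14.38811754 = 2.211882456 g/L
Extraction % = 2.211882456 / 16.6 * 100
= 13.3246%

13.3246%


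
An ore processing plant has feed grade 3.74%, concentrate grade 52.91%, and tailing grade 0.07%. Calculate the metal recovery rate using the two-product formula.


98.2583%

Using the two-product formula:
R = 100 * c * (f - t) / (f * (c - t))
Numerator = 100 * 52.91 * (3.74 - 0.07)
= 100 * 52.91 * 3.67
= 19417.97
Denominator = 3.74 * (52.91 - 0.07)
= 3.74 * 52.84
= 197.6216
R = 19417.97 / 197.6216
= 98.2583%
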